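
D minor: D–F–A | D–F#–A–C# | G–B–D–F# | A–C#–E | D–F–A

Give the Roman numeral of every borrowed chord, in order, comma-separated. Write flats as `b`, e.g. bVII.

Imaj7, IVmaj7

In D minor (with V from harmonic minor) the diatonic chords are Dm, Edim, F, Gm, A, Bb, C. D–F–A = Dm and A–C#–E = A are both diatonic. D–F#–A–C# is not: scale degree 1 in D minor carries Dm (i). In D major the chord on that degree is Dmaj7, so here it functions as Imaj7, borrowed from the parallel major. But G–B–D–F# is foreign: the diatonic iv on degree 4 is Gm, whereas Gmaj7 comes from D major. It is labeled IVmaj7.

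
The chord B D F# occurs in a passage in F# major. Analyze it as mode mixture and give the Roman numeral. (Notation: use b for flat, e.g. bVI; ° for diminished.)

iv

B is scale degree 4 in F# major. B–D–F# is a minor chord — the form found in F# minor, not the diatonic IV (B). Borrowed into F# major it is written iv.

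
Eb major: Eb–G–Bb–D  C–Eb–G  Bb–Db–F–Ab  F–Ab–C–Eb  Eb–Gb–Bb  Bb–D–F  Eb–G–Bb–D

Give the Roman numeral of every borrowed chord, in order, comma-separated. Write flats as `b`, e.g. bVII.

v7, i

Eb major has the diatonic set Eb, Fm, Gm, Ab, Bb, Cm, Ddim. Of the given chords, Eb–G–Bb–D = Ebmaj7, C–Eb–G = Cm, F–Ab–C–Eb = Fm7 and Bb–D–F = Bb are diatonic. Bb–Db–F–Ab doesn't fit — on degree 5 Eb major would have Bb (V). Bbm7 is the degree-5 chord of Eb minor, so it is the borrowed v7. Eb–Gb–Bb is not: scale degree 1 in Eb major carries Eb (I). In Eb minor the chord on that degree is Ebm, so here it functions as i, borrowed from the parallel minor.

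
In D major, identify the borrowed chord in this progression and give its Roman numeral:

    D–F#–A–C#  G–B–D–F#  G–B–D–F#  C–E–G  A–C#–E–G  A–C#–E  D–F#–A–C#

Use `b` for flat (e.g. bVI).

bVII

The diatonic triads in D major are D, Em, F#m, G, A, Bm, C#dim. Of the given chords, D–F#–A–C# = Dmaj7, G–B–D–F# = Gmaj7, A–C#–E–G = A7 and A–C#–E = A are diatonic. C–E–G doesn't fit — on degree 7 D major would have C#dim (vii°). C is the degree-7 chord of D minor, so it is the borrowed bVII.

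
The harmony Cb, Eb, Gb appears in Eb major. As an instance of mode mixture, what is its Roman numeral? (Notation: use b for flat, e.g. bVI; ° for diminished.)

Cb is the lowered form of scale degree 6 in Eb major (the diatonic degree 6 is C). The diatonic chord on degree 6 would be Cm (vi), but Cb–Eb–Gb is the major chord from Eb minor. As a borrowed chord it is labeled bVI.

bVI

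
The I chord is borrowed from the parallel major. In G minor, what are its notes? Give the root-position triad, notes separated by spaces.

The root, G, is scale degree 1 — the same note in G minor and G major; only the chord quality changes. Stacking thirds in G major on G gives G–B–D.

G B D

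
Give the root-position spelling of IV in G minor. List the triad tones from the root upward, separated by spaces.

The root, C, is scale degree 4 — the same note in G minor and G major; only the chord quality changes. Stacking thirds in G major on C gives C–E–G.

C E G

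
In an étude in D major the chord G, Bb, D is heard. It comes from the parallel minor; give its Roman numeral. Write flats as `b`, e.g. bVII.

iv

G is scale degree 4 in D major. Diatonically D major has G (IV) on that degree; G–Bb–D is instead the minor chord native to D minor, so it takes the label iv.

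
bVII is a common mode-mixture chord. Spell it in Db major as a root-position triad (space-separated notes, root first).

Scale degree 7 in Db major is C. bVII uses the lowered form, Cb, taken from Db minor. Building the major chord from the parallel minor on Cb: Cb–Eb–Gb.

Cb Eb Gb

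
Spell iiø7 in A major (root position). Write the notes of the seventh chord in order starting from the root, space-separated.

B D F A

The root, B, is scale degree 2 — the same note in A major and A minor; only the chord quality changes. In A minor the chord on B is B–D–F–A.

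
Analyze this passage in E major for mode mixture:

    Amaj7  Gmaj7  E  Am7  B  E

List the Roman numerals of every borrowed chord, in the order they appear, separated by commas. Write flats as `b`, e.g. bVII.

The diatonic triads in E major are E, F#m, G#m, A, B, C#m, D#dim. Of the given chords, Amaj7, E and B are diatonic. Gmaj7 (G–B–D–F#) doesn't fit — on degree 3 E major would have G#m (iii). Gmaj7 is the degree-3 chord of E minor, so it is the borrowed bIIImaj7. But Am7 (A–C–E–G) is foreign: the diatonic IV on degree 4 is A, whereas Am7 comes from E minor. It is labeled iv7.

bIIImaj7, iv7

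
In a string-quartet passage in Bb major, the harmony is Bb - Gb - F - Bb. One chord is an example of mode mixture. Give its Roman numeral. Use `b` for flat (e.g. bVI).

bVI

The diatonic triads in Bb major are Bb, Cm, Dm, Eb, F, Gm, Adim. Of the given chords, Bb and F are diatonic. Gb (Gb–Bb–Db) is not: scale degree 6 in Bb major carries Gm (vi). In Bb minor the chord on that degree is Gb, so here it functions as bVI, borrowed from the parallel minor.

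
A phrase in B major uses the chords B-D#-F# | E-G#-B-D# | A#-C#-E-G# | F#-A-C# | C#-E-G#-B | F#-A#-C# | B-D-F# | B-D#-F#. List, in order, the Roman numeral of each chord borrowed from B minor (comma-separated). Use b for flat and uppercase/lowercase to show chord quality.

v, i

B major has the diatonic set B, C#m, D#m, E, F#, G#m, A#dim. B–D#–F# = B, E–G#–B–D# = Emaj7, A#–C#–E–G# = A#m7b5, C#–E–G#–B = C#m7 and F#–A#–C# = F# are all diatonic. But F#–A–C# is foreign: the diatonic V on degree 5 is F#, whereas F#m comes from B minor. It is labeled v. B–D–F# is not: scale degree 1 in B major carries B (I). In B minor the chord on that degree is Bm, so here it functions as i, borrowed from the parallel minor.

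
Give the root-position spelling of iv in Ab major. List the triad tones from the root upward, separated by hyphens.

Db-Fb-Ab

The root, Db, is scale degree 4 — the same note in Ab major and Ab minor; only the chord quality changes. In Ab minor the chord on Db is Db–Fb–Ab.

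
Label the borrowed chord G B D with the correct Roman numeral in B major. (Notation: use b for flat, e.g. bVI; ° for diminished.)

In B major scale degree 6 is G#; G is its lowered form, from B minor. G–B–D is a major chord — the form found in B minor, not the diatonic vi (G#m). Borrowed into B major it is written bVI.

bVI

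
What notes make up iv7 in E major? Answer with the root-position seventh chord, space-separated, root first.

A C E G

iv7 is built on scale degree 4, which is A in both E major and its parallel. Building the minor-seventh chord from the parallel minor on A: A–C–E–G.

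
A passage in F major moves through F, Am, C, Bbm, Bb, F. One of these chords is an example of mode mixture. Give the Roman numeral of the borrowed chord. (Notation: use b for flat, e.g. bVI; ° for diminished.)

iv

F major has the diatonic set F, Gm, Am, Bb, C, Dm, Edim. Of the given chords, F, Am, C and Bb are diatonic. But Bbm (Bb–Db–F) is foreign: the diatonic IV on degree 4 is Bb, whereas Bbm comes from F minor. It is labeled iv.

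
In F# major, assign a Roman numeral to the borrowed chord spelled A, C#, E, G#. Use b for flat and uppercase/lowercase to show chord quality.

A is the lowered form of scale degree 3 in F# major (the diatonic degree 3 is A#). A–C#–E–G# is a major-seventh chord — the form found in F# minor, not the diatonic iii (A#m). Borrowed into F# major it is written bIIImaj7.

bIIImaj7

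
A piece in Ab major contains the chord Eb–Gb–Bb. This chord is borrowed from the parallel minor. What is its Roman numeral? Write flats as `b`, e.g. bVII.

v

Eb is scale degree 5 in Ab major. Eb–Gb–Bb is a minor chord — the form found in Ab minor, not the diatonic V (Eb). Borrowed into Ab major it is written v.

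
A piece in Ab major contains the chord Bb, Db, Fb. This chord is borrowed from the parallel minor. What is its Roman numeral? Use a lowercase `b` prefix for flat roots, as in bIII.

The root Bb is the diatonic 2nd degree of Ab major; the borrowing shows in the chord quality. Bb–Db–Fb is a diminished chord — the form found in Ab minor, not the diatonic ii (Bbm). Borrowed into Ab major it is written ii°.

ii°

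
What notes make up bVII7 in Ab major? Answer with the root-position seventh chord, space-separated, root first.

Gb Bb Db Fb

The root of bVII7 is the lowered 7th degree: G becomes Gb. Building the dominant-seventh chord from the parallel minor on Gb: Gb–Bb–Db–Fb.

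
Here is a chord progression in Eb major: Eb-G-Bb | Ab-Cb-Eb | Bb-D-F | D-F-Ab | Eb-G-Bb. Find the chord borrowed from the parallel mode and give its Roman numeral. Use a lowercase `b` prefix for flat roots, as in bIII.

In Eb major the diatonic chords are Eb, Fm, Gm, Ab, Bb, Cm, Ddim. Eb–G–Bb = Eb, Bb–D–F = Bb and D–F–Ab = Ddim all belong to that set. Ab–Cb–Eb doesn't fit — on degree 4 Eb major would have Ab (IV). Abm is the degree-4 chord of Eb minor, so it is the borrowed iv.

iv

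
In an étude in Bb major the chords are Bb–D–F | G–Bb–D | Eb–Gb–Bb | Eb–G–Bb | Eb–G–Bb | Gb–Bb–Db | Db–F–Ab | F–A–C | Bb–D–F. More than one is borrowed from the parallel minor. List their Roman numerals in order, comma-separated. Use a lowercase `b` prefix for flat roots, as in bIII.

The diatonic triads in Bb major are Bb, Cm, Dm, Eb, F, Gm, Adim. Of the given chords, Bb–D–F = Bb, G–Bb–D = Gm, Eb–G–Bb = Eb and F–A–C = F are diatonic. Eb–Gb–Bb is not: scale degree 4 in Bb major carries Eb (IV). In Bb minor the chord on that degree is Ebm, so here it functions as iv, borrowed from the parallel minor. But Gb–Bb–Db is foreign: the diatonic vi on degree 6 is Gm, whereas Gb comes from Bb minor. It is labeled bVI. Db–F–Ab doesn't fit — on degree 3 Bb major would have Dm (iii). Db is the degree-3 chord of Bb minor, so it is the borrowed bIII.

iv, bVI, bIII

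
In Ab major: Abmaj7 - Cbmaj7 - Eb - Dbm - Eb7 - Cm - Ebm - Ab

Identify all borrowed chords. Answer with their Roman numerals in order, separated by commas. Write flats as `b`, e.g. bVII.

bIIImaj7, iv, v

In Ab major the diatonic chords are Ab, Bbm, Cm, Db, Eb, Fm, Gdim. Of the given chords, Abmaj7, Eb, Eb7, Cm and Ab are diatonic. Cbmaj7 (Cb–Eb–Gb–Bb) is not: scale degree 3 in Ab major carries Cm (iii). In Ab minor the chord on that degree is Cbmaj7, so here it functions as bIIImaj7, borrowed from the parallel minor. Dbm (Db–Fb–Ab) doesn't fit — on degree 4 Ab major would have Db (IV). Dbm is the degree-4 chord of Ab minor, so it is the borrowed iv. Ebm (Eb–Gb–Bb) doesn't fit — on degree 5 Ab major would have Eb (V). Ebm is the degree-5 chord of Ab minor, so it is the borrowed v.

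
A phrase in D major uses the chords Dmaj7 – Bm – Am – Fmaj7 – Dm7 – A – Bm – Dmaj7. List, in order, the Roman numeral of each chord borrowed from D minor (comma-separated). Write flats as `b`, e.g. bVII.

v, bIIImaj7, i7

The diatonic triads in D major are D, Em, F#m, G, A, Bm, C#dim. Of the given chords, Dmaj7, Bm and A are diatonic. Am (A–C–E) is not: scale degree 5 in D major carries A (V). In D minor the chord on that degree is Am, so here it functions as v, borrowed from the parallel minor. But Fmaj7 (F–A–C–E) is foreign: the diatonic iii on degree 3 is F#m, whereas Fmaj7 comes from D minor. It is labeled bIIImaj7. Dm7 (D–F–A–C) doesn't fit — on degree 1 D major would have D (I). Dm7 is the degree-1 chord of D minor, so it is the borrowed i7.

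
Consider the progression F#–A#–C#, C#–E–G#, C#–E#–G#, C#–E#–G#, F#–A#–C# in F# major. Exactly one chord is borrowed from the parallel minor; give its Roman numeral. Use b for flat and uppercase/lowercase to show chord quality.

In F# major the diatonic chords are F#, G#m, A#m, B, C#, D#m, E#dim. F#–A#–C# = F# and C#–E#–G# = C# are both diatonic. C#–E–G# doesn't fit — on degree 5 F# major would have C# (V). C#m is the degree-5 chord of F# minor, so it is the borrowed v.

v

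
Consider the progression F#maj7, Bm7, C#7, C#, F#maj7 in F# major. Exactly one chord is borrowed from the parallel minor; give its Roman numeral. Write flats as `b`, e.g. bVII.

iv7

In F# major the diatonic chords are F#, G#m, A#m, B, C#, D#m, E#dim. F#maj7, C#7 and C# are all diatonic. Bm7 (B–D–F#–A) is not: scale degree 4 in F# major carries B (IV). In F# minor the chord on that degree is Bm7, so here it functions as iv7, borrowed from the parallel minor.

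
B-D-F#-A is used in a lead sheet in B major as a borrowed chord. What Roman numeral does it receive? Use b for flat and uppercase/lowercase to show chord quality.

The root B is the diatonic 1st degree of B major; the borrowing shows in the chord quality. The diatonic chord on degree 1 would be B (I), but B–D–F#–A is the minor-seventh chord from B minor. As a borrowed chord it is labeled i7.

i7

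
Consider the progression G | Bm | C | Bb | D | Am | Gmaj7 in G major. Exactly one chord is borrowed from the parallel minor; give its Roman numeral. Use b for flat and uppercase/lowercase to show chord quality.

The diatonic triads in G major are G, Am, Bm, C, D, Em, F#dim. G, Bm, C, D, Am and Gmaj7 are all diatonic. Bb (Bb–D–F) is not: scale degree 3 in G major carries Bm (iii). In G minor the chord on that degree is Bb, so here it functions as bIII, borrowed from the parallel minor.

bIII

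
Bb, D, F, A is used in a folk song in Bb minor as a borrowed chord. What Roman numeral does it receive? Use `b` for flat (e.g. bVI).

Bb is scale degree 1 in Bb minor. The diatonic chord on degree 1 would be Bbm (i), but Bb–D–F–A is the major-seventh chord from Bb major. As a borrowed chord it is labeled Imaj7.

Imaj7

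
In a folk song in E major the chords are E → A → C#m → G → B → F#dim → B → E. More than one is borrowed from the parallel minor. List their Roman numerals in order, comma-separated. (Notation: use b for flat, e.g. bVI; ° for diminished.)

bIII, ii°

The diatonic triads in E major are E, F#m, G#m, A, B, C#m, D#dim. Of the given chords, E, A, C#m and B are diatonic. But G (G–B–D) is foreign: the diatonic iii on degree 3 is G#m, whereas G comes from E minor. It is labeled bIII. F#dim (F#–A–C) doesn't fit — on degree 2 E major would have F#m (ii). F#dim is the degree-2 chord of E minor, so it is the borrowed ii°.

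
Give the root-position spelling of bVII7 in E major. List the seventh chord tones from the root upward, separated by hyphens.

bVII7 is built on the lowered scale degree 7. In E major degree 7 is D#; lowered it becomes D. Stacking thirds in E minor on D gives D–F#–A–C.

D-F#-A-C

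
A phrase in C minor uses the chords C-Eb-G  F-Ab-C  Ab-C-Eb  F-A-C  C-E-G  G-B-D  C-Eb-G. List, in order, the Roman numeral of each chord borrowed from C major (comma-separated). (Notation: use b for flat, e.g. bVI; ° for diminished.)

The diatonic triads in C minor (with V from harmonic minor) are Cm, Ddim, Eb, Fm, G, Ab, Bb. C–Eb–G = Cm, F–Ab–C = Fm, Ab–C–Eb = Ab and G–B–D = G all belong to that set. But F–A–C is foreign: the diatonic iv on degree 4 is Fm, whereas F comes from C major. It is labeled IV. C–E–G is not: scale degree 1 in C minor carries Cm (i). In C major the chord on that degree is C, so here it functions as I, borrowed from the parallel major.

IV, I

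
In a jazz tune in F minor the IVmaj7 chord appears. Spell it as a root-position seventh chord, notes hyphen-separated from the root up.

Bb-D-F-A

IVmaj7 is built on scale degree 4, which is Bb in both F minor and its parallel. Building the major-seventh chord from the parallel major on Bb: Bb–D–F–A.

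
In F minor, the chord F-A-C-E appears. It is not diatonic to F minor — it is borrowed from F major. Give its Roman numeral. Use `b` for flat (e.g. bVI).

Imaj7

The root F is the diatonic 1st degree of F minor; the borrowing shows in the chord quality. Diatonically F minor has Fm (i) on that degree; F–A–C–E is instead the major-seventh chord native to F major, so it takes the label Imaj7.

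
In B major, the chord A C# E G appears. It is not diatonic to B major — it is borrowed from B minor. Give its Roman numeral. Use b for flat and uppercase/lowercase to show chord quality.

bVII7

The root A is the lowered 7th scale degree — diatonically B major has A# there. The diatonic chord on degree 7 would be A#dim (vii°), but A–C#–E–G is the dominant-seventh chord from B minor. As a borrowed chord it is labeled bVII7.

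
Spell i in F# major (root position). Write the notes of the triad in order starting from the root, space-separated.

The root, F#, is scale degree 1 — the same note in F# major and F# minor; only the chord quality changes. Building the minor chord from the parallel minor on F#: F#–A–C#.

F# A C#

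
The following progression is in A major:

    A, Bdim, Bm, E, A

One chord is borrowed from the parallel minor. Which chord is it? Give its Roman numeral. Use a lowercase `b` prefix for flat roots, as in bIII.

ii°

A major has the diatonic set A, Bm, C#m, D, E, F#m, G#dim. A, Bm and E all belong to that set. But Bdim (B–D–F) is foreign: the diatonic ii on degree 2 is Bm, whereas Bdim comes from A minor. It is labeled ii°.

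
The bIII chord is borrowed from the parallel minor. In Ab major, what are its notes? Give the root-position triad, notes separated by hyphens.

bIII is built on the lowered scale degree 3. In Ab major degree 3 is C; lowered it becomes Cb. In Ab minor the chord on Cb is Cb–Eb–Gb.

Cb-Eb-Gb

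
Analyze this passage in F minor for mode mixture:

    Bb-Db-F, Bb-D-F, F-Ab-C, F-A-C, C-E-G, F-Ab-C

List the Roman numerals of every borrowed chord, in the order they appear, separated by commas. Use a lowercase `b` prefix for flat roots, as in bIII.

IV, I

In F minor (with V from harmonic minor) the diatonic chords are Fm, Gdim, Ab, Bbm, C, Db, Eb. Bb–Db–F = Bbm, F–Ab–C = Fm and C–E–G = C all belong to that set. Bb–D–F doesn't fit — on degree 4 F minor would have Bbm (iv). Bb is the degree-4 chord of F major, so it is the borrowed IV. But F–A–C is foreign: the diatonic i on degree 1 is Fm, whereas F comes from F major. It is labeled I.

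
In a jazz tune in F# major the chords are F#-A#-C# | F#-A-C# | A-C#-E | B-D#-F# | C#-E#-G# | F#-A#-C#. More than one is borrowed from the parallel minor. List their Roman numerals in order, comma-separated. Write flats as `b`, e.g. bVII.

i, bIII

The diatonic triads in F# major are F#, G#m, A#m, B, C#, D#m, E#dim. F#–A#–C# = F#, B–D#–F# = B and C#–E#–G# = C# are all diatonic. F#–A–C# is not: scale degree 1 in F# major carries F# (I). In F# minor the chord on that degree is F#m, so here it functions as i, borrowed from the parallel minor. A–C#–E doesn't fit — on degree 3 F# major would have A#m (iii). A is the degree-3 chord of F# minor, so it is the borrowed bIII.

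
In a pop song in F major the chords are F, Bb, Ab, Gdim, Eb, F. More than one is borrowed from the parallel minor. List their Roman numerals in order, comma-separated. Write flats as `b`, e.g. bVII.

The diatonic triads in F major are F, Gm, Am, Bb, C, Dm, Edim. F and Bb are both diatonic. Ab (Ab–C–Eb) is not: scale degree 3 in F major carries Am (iii). In F minor the chord on that degree is Ab, so here it functions as bIII, borrowed from the parallel minor. Gdim (G–Bb–Db) is not: scale degree 2 in F major carries Gm (ii). In F minor the chord on that degree is Gdim, so here it functions as ii°, borrowed from the parallel minor. Eb (Eb–G–Bb) is not: scale degree 7 in F major carries Edim (vii°). In F minor the chord on that degree is Eb, so here it functions as bVII, borrowed from the parallel minor.

bIII, ii°, bVII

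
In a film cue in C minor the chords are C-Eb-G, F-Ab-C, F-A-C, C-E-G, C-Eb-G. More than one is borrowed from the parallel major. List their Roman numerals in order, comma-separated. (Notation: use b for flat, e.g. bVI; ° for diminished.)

IV, I

In C minor (with V from harmonic minor) the diatonic chords are Cm, Ddim, Eb, Fm, G, Ab, Bb. Of the given chords, C–Eb–G = Cm and F–Ab–C = Fm are diatonic. But F–A–C is foreign: the diatonic iv on degree 4 is Fm, whereas F comes from C major. It is labeled IV. C–E–G is not: scale degree 1 in C minor carries Cm (i). In C major the chord on that degree is C, so here it functions as I, borrowed from the parallel major.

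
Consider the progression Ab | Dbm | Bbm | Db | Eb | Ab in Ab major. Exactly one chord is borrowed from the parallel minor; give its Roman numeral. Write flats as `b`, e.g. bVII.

iv

In Ab major the diatonic chords are Ab, Bbm, Cm, Db, Eb, Fm, Gdim. Ab, Bbm, Db and Eb all belong to that set. Dbm (Db–Fb–Ab) doesn't fit — on degree 4 Ab major would have Db (IV). Dbm is the degree-4 chord of Ab minor, so it is the borrowed iv.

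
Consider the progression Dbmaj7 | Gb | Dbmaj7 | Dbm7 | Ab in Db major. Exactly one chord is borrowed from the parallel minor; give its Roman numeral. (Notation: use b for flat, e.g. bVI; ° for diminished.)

Db major has the diatonic set Db, Ebm, Fm, Gb, Ab, Bbm, Cdim. Of the given chords, Dbmaj7, Gb and Ab are diatonic. Dbm7 (Db–Fb–Ab–Cb) doesn't fit — on degree 1 Db major would have Db (I). Dbm7 is the degree-1 chord of Db minor, so it is the borrowed i7.

i7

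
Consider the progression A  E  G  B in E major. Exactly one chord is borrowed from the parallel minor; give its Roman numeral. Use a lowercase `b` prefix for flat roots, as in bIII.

bIII

E major has the diatonic set E, F#m, G#m, A, B, C#m, D#dim. Of the given chords, A, E and B are diatonic. G (G–B–D) doesn't fit — on degree 3 E major would have G#m (iii). G is the degree-3 chord of E minor, so it is the borrowed bIII.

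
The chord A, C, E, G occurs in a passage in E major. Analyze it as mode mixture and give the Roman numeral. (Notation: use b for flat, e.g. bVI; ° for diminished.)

iv7

The root A is the diatonic 4th degree of E major; the borrowing shows in the chord quality. Diatonically E major has A (IV) on that degree; A–C–E–G is instead the minor-seventh chord native to E minor, so it takes the label iv7.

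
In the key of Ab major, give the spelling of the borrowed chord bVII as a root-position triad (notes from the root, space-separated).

bVII is built on the lowered scale degree 7. In Ab major degree 7 is G; lowered it becomes Gb. Stacking thirds in Ab minor on Gb gives Gb–Bb–Db.

Gb Bb Db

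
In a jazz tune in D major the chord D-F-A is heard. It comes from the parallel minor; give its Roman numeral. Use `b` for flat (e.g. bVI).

i

The root D is the diatonic 1st degree of D major; the borrowing shows in the chord quality. Diatonically D major has D (I) on that degree; D–F–A is instead the minor chord native to D minor, so it takes the label i.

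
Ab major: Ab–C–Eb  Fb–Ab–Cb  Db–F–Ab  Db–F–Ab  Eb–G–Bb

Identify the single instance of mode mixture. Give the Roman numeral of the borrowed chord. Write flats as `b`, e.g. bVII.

The diatonic triads in Ab major are Ab, Bbm, Cm, Db, Eb, Fm, Gdim. Ab–C–Eb = Ab, Db–F–Ab = Db and Eb–G–Bb = Eb are all diatonic. Fb–Ab–Cb is not: scale degree 6 in Ab major carries Fm (vi). In Ab minor the chord on that degree is Fb, so here it functions as bVI, borrowed from the parallel minor.

bVI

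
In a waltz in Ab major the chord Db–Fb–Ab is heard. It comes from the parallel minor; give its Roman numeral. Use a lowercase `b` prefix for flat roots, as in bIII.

iv

The root Db is the diatonic 4th degree of Ab major; the borrowing shows in the chord quality. Db–Fb–Ab is a minor chord — the form found in Ab minor, not the diatonic IV (Db). Borrowed into Ab major it is written iv.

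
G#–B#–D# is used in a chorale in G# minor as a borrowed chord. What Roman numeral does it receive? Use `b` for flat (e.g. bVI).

I

G# is scale degree 1 in G# minor. Diatonically G# minor has G#m (i) on that degree; G#–B#–D# is instead the major chord native to G# major, so it takes the label I.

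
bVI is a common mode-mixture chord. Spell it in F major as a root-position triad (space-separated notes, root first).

Scale degree 6 in F major is D. bVI uses the lowered form, Db, taken from F minor. In F minor the chord on Db is Db–F–Ab.

Db F Ab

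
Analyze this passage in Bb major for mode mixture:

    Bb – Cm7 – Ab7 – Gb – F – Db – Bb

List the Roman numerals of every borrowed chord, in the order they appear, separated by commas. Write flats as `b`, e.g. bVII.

Bb major has the diatonic set Bb, Cm, Dm, Eb, F, Gm, Adim. Bb, Cm7 and F all belong to that set. Ab7 (Ab–C–Eb–Gb) doesn't fit — on degree 7 Bb major would have Adim (vii°). Ab7 is the degree-7 chord of Bb minor, so it is the borrowed bVII7. Gb (Gb–Bb–Db) doesn't fit — on degree 6 Bb major would have Gm (vi). Gb is the degree-6 chord of Bb minor, so it is the borrowed bVI. But Db (Db–F–Ab) is foreign: the diatonic iii on degree 3 is Dm, whereas Db comes from Bb minor. It is labeled bIII.

bVII7, bVI, bIII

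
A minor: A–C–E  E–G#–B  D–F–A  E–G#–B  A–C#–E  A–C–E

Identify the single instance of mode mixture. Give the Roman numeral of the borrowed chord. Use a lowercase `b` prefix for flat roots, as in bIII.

I

In A minor (with V from harmonic minor) the diatonic chords are Am, Bdim, C, Dm, E, F, G. A–C–E = Am, E–G#–B = E and D–F–A = Dm are all diatonic. A–C#–E doesn't fit — on degree 1 A minor would have Am (i). A is the degree-1 chord of A major, so it is the borrowed I.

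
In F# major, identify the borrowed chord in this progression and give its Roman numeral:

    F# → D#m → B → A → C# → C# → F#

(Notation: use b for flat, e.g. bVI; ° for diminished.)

bIII

F# major has the diatonic set F#, G#m, A#m, B, C#, D#m, E#dim. Of the given chords, F#, D#m, B and C# are diatonic. A (A–C#–E) doesn't fit — on degree 3 F# major would have A#m (iii). A is the degree-3 chord of F# minor, so it is the borrowed bIII.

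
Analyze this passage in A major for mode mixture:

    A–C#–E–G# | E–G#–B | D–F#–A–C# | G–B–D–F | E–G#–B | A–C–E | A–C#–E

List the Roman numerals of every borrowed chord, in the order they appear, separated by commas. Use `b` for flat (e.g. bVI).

The diatonic triads in A major are A, Bm, C#m, D, E, F#m, G#dim. Of the given chords, A–C#–E–G# = Amaj7, E–G#–B = E, D–F#–A–C# = Dmaj7 and A–C#–E = A are diatonic. But G–B–D–F is foreign: the diatonic vii° on degree 7 is G#dim, whereas G7 comes from A minor. It is labeled bVII7. A–C–E doesn't fit — on degree 1 A major would have A (I). Am is the degree-1 chord of A minor, so it is the borrowed i.

bVII7, i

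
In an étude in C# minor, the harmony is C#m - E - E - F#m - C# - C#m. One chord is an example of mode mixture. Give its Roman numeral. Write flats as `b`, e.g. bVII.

I

The diatonic triads in C# minor (with V from harmonic minor) are C#m, D#dim, E, F#m, G#, A, B. Of the given chords, C#m, E and F#m are diatonic. But C# (C#–E#–G#) is foreign: the diatonic i on degree 1 is C#m, whereas C# comes from C# major. It is labeled I.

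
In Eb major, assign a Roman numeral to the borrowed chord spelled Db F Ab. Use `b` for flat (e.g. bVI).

bVII

The root Db is the lowered 7th scale degree — diatonically Eb major has D there. The diatonic chord on degree 7 would be Ddim (vii°), but Db–F–Ab is the major chord from Eb minor. As a borrowed chord it is labeled bVII.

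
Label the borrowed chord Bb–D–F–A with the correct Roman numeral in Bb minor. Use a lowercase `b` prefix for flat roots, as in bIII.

Imaj7

The root Bb is the diatonic 1st degree of Bb minor; the borrowing shows in the chord quality. Diatonically Bb minor has Bbm (i) on that degree; Bb–D–F–A is instead the major-seventh chord native to Bb major, so it takes the label Imaj7.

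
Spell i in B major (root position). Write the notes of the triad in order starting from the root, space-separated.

The root, B, is scale degree 1 — the same note in B major and B minor; only the chord quality changes. Stacking thirds in B minor on B gives B–D–F#.

B D F#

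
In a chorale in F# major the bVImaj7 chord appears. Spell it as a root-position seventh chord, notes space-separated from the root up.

D F# A C#

bVImaj7 is built on the lowered scale degree 6. In F# major degree 6 is D#; lowered it becomes D. Stacking thirds in F# minor on D gives D–F#–A–C#.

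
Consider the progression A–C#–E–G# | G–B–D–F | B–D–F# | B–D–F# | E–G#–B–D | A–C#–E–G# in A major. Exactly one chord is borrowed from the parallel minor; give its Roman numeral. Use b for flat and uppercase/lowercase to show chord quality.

bVII7

The diatonic triads in A major are A, Bm, C#m, D, E, F#m, G#dim. A–C#–E–G# = Amaj7, B–D–F# = Bm and E–G#–B–D = E7 all belong to that set. G–B–D–F doesn't fit — on degree 7 A major would have G#dim (vii°). G7 is the degree-7 chord of A minor, so it is the borrowed bVII7.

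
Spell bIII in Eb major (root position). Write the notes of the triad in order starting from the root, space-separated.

The root of bIII is the lowered 3rd degree: G becomes Gb. Building the major chord from the parallel minor on Gb: Gb–Bb–Db.

Gb Bb Db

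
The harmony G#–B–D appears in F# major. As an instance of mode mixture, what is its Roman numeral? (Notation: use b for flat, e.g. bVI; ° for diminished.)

G# is scale degree 2 in F# major. Diatonically F# major has G#m (ii) on that degree; G#–B–D is instead the diminished chord native to F# minor, so it takes the label ii°.

ii°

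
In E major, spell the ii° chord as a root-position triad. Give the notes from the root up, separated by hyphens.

The root, F#, is scale degree 2 — the same note in E major and E minor; only the chord quality changes. Stacking thirds in E minor on F# gives F#–A–C.

F#-A-C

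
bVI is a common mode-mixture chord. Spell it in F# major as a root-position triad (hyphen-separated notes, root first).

D-F#-A

Scale degree 6 in F# major is D#. bVI uses the lowered form, D, taken from F# minor. Building the major chord from the parallel minor on D: D–F#–A.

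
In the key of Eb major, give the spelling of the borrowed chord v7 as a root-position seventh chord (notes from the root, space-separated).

Bb Db F Ab

The root, Bb, is scale degree 5 — the same note in Eb major and Eb minor; only the chord quality changes. In Eb minor the chord on Bb is Bb–Db–F–Ab.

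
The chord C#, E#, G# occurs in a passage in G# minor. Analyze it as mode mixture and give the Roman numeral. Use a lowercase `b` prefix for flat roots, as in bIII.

The root C# is the diatonic 4th degree of G# minor; the borrowing shows in the chord quality. C#–E#–G# is a major chord — the form found in G# major, not the diatonic iv (C#m). Borrowed into G# minor it is written IV.

IV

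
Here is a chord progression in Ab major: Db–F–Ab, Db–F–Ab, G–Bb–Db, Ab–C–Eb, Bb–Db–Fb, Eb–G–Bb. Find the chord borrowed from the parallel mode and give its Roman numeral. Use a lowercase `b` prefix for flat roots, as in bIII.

ii°

Ab major has the diatonic set Ab, Bbm, Cm, Db, Eb, Fm, Gdim. Db–F–Ab = Db, G–Bb–Db = Gdim, Ab–C–Eb = Ab and Eb–G–Bb = Eb all belong to that set. Bb–Db–Fb doesn't fit — on degree 2 Ab major would have Bbm (ii). Bbdim is the degree-2 chord of Ab minor, so it is the borrowed ii°.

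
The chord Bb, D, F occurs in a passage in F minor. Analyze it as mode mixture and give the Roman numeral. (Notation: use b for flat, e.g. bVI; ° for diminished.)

IV

Bb is scale degree 4 in F minor. Bb–D–F is a major chord — the form found in F major, not the diatonic iv (Bbm). Borrowed into F minor it is written IV.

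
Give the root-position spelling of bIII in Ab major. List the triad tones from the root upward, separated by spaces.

bIII is built on the lowered scale degree 3. In Ab major degree 3 is C; lowered it becomes Cb. In Ab minor the chord on Cb is Cb–Eb–Gb.

Cb Eb Gb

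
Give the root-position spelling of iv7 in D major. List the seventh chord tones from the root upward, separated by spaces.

iv7 is built on scale degree 4, which is G in both D major and its parallel. Building the minor-seventh chord from the parallel minor on G: G–Bb–D–F.

G Bb D F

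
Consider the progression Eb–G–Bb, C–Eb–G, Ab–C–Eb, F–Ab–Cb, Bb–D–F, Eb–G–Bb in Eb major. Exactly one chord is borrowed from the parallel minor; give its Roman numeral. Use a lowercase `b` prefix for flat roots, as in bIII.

ii°

Eb major has the diatonic set Eb, Fm, Gm, Ab, Bb, Cm, Ddim. Eb–G–Bb = Eb, C–Eb–G = Cm, Ab–C–Eb = Ab and Bb–D–F = Bb are all diatonic. F–Ab–Cb is not: scale degree 2 in Eb major carries Fm (ii). In Eb minor the chord on that degree is Fdim, so here it functions as ii°, borrowed from the parallel minor.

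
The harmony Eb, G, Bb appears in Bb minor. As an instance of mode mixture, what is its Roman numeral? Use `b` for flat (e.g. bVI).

IV

Eb is scale degree 4 in Bb minor. Diatonically Bb minor has Ebm (iv) on that degree; Eb–G–Bb is instead the major chord native to Bb major, so it takes the label IV.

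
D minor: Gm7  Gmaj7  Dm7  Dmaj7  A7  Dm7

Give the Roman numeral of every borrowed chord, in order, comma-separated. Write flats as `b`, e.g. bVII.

IVmaj7, Imaj7

In D minor (with V from harmonic minor) the diatonic chords are Dm, Edim, F, Gm, A, Bb, C. Gm7, Dm7 and A7 all belong to that set. Gmaj7 (G–B–D–F#) doesn't fit — on degree 4 D minor would have Gm (iv). Gmaj7 is the degree-4 chord of D major, so it is the borrowed IVmaj7. Dmaj7 (D–F#–A–C#) doesn't fit — on degree 1 D minor would have Dm (i). Dmaj7 is the degree-1 chord of D major, so it is the borrowed Imaj7.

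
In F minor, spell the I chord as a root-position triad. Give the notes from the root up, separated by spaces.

The root, F, is scale degree 1 — the same note in F minor and F major; only the chord quality changes. Building the major chord from the parallel major on F: F–A–C.

F A C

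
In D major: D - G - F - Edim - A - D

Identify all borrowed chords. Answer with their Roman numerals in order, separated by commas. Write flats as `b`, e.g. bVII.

In D major the diatonic chords are D, Em, F#m, G, A, Bm, C#dim. Of the given chords, D, G and A are diatonic. F (F–A–C) is not: scale degree 3 in D major carries F#m (iii). In D minor the chord on that degree is F, so here it functions as bIII, borrowed from the parallel minor. Edim (E–G–Bb) is not: scale degree 2 in D major carries Em (ii). In D minor the chord on that degree is Edim, so here it functions as ii°, borrowed from the parallel minor.

bIII, ii°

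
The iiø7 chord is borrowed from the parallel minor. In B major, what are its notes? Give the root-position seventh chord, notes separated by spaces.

iiø7 is built on scale degree 2, which is C# in both B major and its parallel. In B minor the chord on C# is C#–E–G–B.

C# E G B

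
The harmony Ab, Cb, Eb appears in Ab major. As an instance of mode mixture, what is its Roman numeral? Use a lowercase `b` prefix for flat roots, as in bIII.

i

Ab is scale degree 1 in Ab major. The diatonic chord on degree 1 would be Ab (I), but Ab–Cb–Eb is the minor chord from Ab minor. As a borrowed chord it is labeled i.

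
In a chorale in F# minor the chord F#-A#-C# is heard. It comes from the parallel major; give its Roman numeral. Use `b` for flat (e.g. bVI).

The root F# is the diatonic 1st degree of F# minor; the borrowing shows in the chord quality. The diatonic chord on degree 1 would be F#m (i), but F#–A#–C# is the major chord from F# major. As a borrowed chord it is labeled I.

I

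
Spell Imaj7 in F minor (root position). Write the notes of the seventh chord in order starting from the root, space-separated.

F A C E

The root, F, is scale degree 1 — the same note in F minor and F major; only the chord quality changes. Stacking thirds in F major on F gives F–A–C–E.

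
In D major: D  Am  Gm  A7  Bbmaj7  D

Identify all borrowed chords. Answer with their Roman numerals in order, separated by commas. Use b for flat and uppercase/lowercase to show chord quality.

In D major the diatonic chords are D, Em, F#m, G, A, Bm, C#dim. Of the given chords, D and A7 are diatonic. Am (A–C–E) doesn't fit — on degree 5 D major would have A (V). Am is the degree-5 chord of D minor, so it is the borrowed v. Gm (G–Bb–D) is not: scale degree 4 in D major carries G (IV). In D minor the chord on that degree is Gm, so here it functions as iv, borrowed from the parallel minor. Bbmaj7 (Bb–D–F–A) doesn't fit — on degree 6 D major would have Bm (vi). Bbmaj7 is the degree-6 chord of D minor, so it is the borrowed bVImaj7.

v, iv, bVImaj7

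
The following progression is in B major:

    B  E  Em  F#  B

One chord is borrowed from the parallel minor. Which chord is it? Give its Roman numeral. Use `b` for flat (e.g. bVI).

iv

B major has the diatonic set B, C#m, D#m, E, F#, G#m, A#dim. Of the given chords, B, E and F# are diatonic. But Em (E–G–B) is foreign: the diatonic IV on degree 4 is E, whereas Em comes from B minor. It is labeled iv.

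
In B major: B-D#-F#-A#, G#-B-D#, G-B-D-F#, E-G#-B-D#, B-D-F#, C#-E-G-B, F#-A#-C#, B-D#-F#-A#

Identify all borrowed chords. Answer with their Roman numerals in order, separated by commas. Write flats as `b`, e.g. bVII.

bVImaj7, i, iiø7

B major has the diatonic set B, C#m, D#m, E, F#, G#m, A#dim. B–D#–F#–A# = Bmaj7, G#–B–D# = G#m, E–G#–B–D# = Emaj7 and F#–A#–C# = F# are all diatonic. G–B–D–F# doesn't fit — on degree 6 B major would have G#m (vi). Gmaj7 is the degree-6 chord of B minor, so it is the borrowed bVImaj7. B–D–F# doesn't fit — on degree 1 B major would have B (I). Bm is the degree-1 chord of B minor, so it is the borrowed i. C#–E–G–B doesn't fit — on degree 2 B major would have C#m (ii). C#m7b5 is the degree-2 chord of B minor, so it is the borrowed iiø7.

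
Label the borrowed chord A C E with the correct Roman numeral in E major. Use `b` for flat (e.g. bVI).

A is scale degree 4 in E major. Diatonically E major has A (IV) on that degree; A–C–E is instead the minor chord native to E minor, so it takes the label iv.

iv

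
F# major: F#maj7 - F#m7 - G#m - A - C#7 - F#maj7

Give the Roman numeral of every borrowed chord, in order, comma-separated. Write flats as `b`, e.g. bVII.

i7, bIII

The diatonic triads in F# major are F#, G#m, A#m, B, C#, D#m, E#dim. F#maj7, G#m and C#7 are all diatonic. F#m7 (F#–A–C#–E) is not: scale degree 1 in F# major carries F# (I). In F# minor the chord on that degree is F#m7, so here it functions as i7, borrowed from the parallel minor. A (A–C#–E) doesn't fit — on degree 3 F# major would have A#m (iii). A is the degree-3 chord of F# minor, so it is the borrowed bIII.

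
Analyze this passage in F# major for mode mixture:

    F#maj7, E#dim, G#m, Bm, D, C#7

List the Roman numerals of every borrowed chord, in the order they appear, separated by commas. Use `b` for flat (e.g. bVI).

iv, bVI

F# major has the diatonic set F#, G#m, A#m, B, C#, D#m, E#dim. F#maj7, E#dim, G#m and C#7 are all diatonic. Bm (B–D–F#) is not: scale degree 4 in F# major carries B (IV). In F# minor the chord on that degree is Bm, so here it functions as iv, borrowed from the parallel minor. D (D–F#–A) doesn't fit — on degree 6 F# major would have D#m (vi). D is the degree-6 chord of F# minor, so it is the borrowed bVI.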